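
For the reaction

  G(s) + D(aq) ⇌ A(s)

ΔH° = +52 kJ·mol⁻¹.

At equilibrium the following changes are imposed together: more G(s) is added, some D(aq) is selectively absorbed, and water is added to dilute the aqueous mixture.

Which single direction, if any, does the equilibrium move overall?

left

G is a pure solid; its activity is 1 regardless of amount, so Q is unaffected — no shift from this change.
Removing D (aq), a reactant, drives the reaction to the left.
Dilution lowers every aqueous concentration by the same factor. Δn_aq = 0 − 1 = -1, so the system shifts toward the side with more dissolved moles — to the left.
Only the nonzero effect(s) matter; the net shift is to the left.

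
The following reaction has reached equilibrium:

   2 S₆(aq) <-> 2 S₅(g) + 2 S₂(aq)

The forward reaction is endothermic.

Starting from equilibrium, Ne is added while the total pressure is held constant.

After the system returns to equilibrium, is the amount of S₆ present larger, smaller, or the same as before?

Adding inert gas at constant total pressure expands the volume and lowers every reacting partial pressure. With Δn_gas = 2 − 0 = +2, Q moves away from K toward the side with fewer gas moles, so the system shifts toward the side with more gas moles — to the right.
The net shift is to the right. S₆ is a reactant, so its amount decreases.

decreases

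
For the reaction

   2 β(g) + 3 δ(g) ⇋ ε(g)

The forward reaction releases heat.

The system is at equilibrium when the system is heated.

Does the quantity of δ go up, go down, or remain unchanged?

The forward reaction is exothermic. Raising T favours the endothermic direction — shift to the left.
The net shift is to the left. δ is a reactant, so its amount increases.

increases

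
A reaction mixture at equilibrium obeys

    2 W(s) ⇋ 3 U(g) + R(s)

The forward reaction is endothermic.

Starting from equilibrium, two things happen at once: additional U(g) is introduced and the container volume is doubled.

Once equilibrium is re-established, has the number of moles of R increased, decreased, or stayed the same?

Adding U (g), a product, drives the reaction to the left.
Gas moles: reactants 0, products 3 (Δn_gas = +3). Expansion shifts the system toward the side with more moles of gas — to the right.
The two effects oppose each other, so the net shift — and hence the change in R — cannot be determined from the given information.

cannot be determined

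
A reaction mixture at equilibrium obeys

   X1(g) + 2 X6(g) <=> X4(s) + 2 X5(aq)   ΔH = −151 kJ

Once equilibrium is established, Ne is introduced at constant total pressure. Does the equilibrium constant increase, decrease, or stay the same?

The equilibrium constant depends only on temperature. This perturbation may move the position of equilibrium, but since T is unchanged, K itself is unchanged.

unchanged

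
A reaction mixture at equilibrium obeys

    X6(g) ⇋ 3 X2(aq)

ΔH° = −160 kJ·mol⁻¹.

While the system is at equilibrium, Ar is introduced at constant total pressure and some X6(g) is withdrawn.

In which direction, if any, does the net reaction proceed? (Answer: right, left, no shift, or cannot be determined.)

left

Adding inert gas at constant total pressure expands the volume and lowers every reacting partial pressure. With Δn_gas = 0 − 1 = -1, Q moves away from K toward the side with fewer gas moles, so the system shifts toward the side with more gas moles — to the left.
Removing X6 (g), a reactant, drives the reaction to the left.
All effects act in the same direction — net shift to the left.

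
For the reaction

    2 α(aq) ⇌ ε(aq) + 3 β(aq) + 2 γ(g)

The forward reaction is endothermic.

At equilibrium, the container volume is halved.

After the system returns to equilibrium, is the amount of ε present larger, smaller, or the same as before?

Gas moles: reactants 0, products 2 (Δn_gas = +2). Compression shifts the system toward the side with fewer moles of gas — to the left.
The net shift is to the left. ε is a product, so its amount decreases.

decreases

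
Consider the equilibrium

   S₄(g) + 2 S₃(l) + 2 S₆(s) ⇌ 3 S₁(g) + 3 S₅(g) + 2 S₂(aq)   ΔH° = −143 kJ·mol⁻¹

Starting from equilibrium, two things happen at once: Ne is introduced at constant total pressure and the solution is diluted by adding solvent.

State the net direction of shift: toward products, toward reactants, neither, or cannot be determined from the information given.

right

Adding inert gas at constant total pressure expands the volume and lowers every reacting partial pressure. With Δn_gas = 6 − 1 = +5, Q moves away from K toward the side with fewer gas moles, so the system shifts toward the side with more gas moles — to the right.
Dilution lowers every aqueous concentration by the same factor. Δn_aq = 2 − 0 = +2, so the system shifts toward the side with more dissolved moles — to the right.
All effects act in the same direction — net shift to the right.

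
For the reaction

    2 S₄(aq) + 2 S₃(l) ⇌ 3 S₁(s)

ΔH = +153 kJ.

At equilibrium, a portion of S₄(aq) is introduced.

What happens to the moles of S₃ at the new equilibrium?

Adding S₄ (aq), a reactant, drives the reaction to the right.
The net shift is to the right. S₃ is a reactant, so its amount decreases.

decreases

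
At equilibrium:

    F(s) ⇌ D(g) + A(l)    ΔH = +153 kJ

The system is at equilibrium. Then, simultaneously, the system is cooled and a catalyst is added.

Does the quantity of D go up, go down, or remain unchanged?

The forward reaction is endothermic. Lowering T favours the exothermic direction — shift to the left.
A catalyst speeds both forward and reverse rates equally; it changes neither Q nor K — no shift from this change.
The net shift is to the left. D is a product, so its amount decreases.

decreases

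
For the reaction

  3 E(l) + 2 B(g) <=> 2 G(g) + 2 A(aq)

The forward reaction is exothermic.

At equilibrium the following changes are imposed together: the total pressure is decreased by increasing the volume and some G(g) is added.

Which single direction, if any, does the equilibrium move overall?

left

Gas moles: reactants 2, products 2. Δn_gas = 0, so a volume change leaves Q equal to K — no shift from this change.
Adding G (g), a product, drives the reaction to the left.
Only the nonzero effect(s) matter; the net shift is to the left.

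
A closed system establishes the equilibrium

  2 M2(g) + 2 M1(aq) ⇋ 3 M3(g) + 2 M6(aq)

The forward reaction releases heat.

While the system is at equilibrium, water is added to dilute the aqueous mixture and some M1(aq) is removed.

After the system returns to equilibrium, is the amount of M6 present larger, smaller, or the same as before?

decreases

Dilution scales every aqueous concentration by the same factor. Δn_aq = 2 − 2 = 0, so Q is unchanged — no shift.
Removing M1 (aq), a reactant, drives the reaction to the left.
The net shift is to the left. M6 is a product, so its amount decreases.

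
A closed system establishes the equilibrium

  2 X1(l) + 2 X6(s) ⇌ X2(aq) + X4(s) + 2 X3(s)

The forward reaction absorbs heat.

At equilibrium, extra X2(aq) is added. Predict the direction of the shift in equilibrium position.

Adding X2 (aq), a product, drives the reaction to the left.

left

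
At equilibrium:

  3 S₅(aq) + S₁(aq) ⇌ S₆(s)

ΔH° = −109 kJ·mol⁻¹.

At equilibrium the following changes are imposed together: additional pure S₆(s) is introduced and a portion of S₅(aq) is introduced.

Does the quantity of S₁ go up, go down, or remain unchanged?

S₆ is a pure solid; its activity is 1 regardless of amount, so Q is unaffected — no shift from this change.
Adding S₅ (aq), a reactant, drives the reaction to the right.
The net shift is to the right. S₁ is a reactant, so its amount decreases.

decreases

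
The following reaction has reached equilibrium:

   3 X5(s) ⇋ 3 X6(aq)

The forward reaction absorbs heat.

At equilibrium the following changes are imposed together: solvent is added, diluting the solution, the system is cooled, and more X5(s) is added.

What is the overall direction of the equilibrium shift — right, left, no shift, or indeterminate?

Dilution lowers every aqueous concentration by the same factor. Δn_aq = 3 − 0 = +3, so the system shifts toward the side with more dissolved moles — to the right.
The forward reaction is endothermic. Lowering T favours the exothermic direction — shift to the left.
X5 is a pure solid; its activity is 1 regardless of amount, so Q is unaffected — no shift from this change.
The individual effects push in opposite directions; without quantitative information the net direction cannot be determined.

cannot be determined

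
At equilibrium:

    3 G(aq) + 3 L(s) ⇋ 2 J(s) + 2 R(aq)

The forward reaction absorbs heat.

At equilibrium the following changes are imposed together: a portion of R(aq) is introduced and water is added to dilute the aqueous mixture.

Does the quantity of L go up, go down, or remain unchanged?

increases

Adding R (aq), a product, drives the reaction to the left.
Dilution lowers every aqueous concentration by the same factor. Δn_aq = 2 − 3 = -1, so the system shifts toward the side with more dissolved moles — to the left.
The net shift is to the left. L is a reactant, so its amount increases.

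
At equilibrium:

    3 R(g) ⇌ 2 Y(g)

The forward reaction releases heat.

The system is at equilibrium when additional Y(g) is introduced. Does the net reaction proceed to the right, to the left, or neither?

left

Adding Y (g), a product, drives the reaction to the left.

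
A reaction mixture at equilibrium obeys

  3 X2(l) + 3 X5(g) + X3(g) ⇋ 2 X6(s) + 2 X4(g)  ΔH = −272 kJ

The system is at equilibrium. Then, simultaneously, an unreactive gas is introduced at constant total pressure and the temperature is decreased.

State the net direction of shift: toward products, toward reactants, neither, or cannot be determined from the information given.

Adding inert gas at constant total pressure expands the volume and lowers every reacting partial pressure. With Δn_gas = 2 − 4 = -2, Q moves away from K toward the side with fewer gas moles, so the system shifts toward the side with more gas moles — to the left.
The forward reaction is exothermic. Lowering T favours the exothermic direction — shift to the right.
The individual effects push in opposite directions; without quantitative information the net direction cannot be determined.

cannot be determined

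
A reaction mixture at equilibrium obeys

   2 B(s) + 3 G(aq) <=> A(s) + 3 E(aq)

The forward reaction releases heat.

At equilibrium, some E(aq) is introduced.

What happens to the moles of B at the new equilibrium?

Adding E (aq), a product, drives the reaction to the left.
The net shift is to the left. B is a reactant, so its amount increases.

increases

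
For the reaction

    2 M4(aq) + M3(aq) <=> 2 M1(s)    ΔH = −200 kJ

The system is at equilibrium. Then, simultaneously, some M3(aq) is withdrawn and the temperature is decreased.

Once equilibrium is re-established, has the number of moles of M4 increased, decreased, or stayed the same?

cannot be determined

Removing M3 (aq), a reactant, drives the reaction to the left.
The forward reaction is exothermic. Lowering T favours the exothermic direction — shift to the right.
The two effects oppose each other, so the net shift — and hence the change in M4 — cannot be determined from the given information.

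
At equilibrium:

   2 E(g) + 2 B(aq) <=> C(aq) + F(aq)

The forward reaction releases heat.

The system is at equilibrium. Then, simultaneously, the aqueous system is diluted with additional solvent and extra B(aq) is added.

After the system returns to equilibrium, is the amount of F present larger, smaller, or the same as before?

Dilution scales every aqueous concentration by the same factor. Δn_aq = 2 − 2 = 0, so Q is unchanged — no shift.
Adding B (aq), a reactant, drives the reaction to the right.
The net shift is to the right. F is a product, so its amount increases.

increases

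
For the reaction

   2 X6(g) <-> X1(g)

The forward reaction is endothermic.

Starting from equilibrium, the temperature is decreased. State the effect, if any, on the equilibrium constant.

K depends on temperature via the van 't Hoff relation. The forward reaction is endothermic, so lowering T decreases K.

decreases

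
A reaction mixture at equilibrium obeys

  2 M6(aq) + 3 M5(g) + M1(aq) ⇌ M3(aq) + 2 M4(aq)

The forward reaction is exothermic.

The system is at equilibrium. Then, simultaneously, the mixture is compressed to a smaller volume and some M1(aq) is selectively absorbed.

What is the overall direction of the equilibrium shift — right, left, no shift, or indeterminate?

Gas moles: reactants 3, products 0 (Δn_gas = -3). Compression shifts the system toward the side with fewer moles of gas — to the right.
Removing M1 (aq), a reactant, drives the reaction to the left.
The individual effects push in opposite directions; without quantitative information the net direction cannot be determined.

cannot be determined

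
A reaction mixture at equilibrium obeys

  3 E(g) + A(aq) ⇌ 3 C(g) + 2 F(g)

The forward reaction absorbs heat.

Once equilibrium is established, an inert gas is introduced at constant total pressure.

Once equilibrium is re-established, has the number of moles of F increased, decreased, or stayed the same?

Adding inert gas at constant total pressure expands the volume and lowers every reacting partial pressure. With Δn_gas = 5 − 3 = +2, Q moves away from K toward the side with fewer gas moles, so the system shifts toward the side with more gas moles — to the right.
The net shift is to the right. F is a product, so its amount increases.

increases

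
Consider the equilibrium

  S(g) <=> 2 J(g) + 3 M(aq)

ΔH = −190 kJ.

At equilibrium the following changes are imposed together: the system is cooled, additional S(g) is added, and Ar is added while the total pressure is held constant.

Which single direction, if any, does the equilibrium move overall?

The forward reaction is exothermic. Lowering T favours the exothermic direction — shift to the right.
Adding S (g), a reactant, drives the reaction to the right.
Adding inert gas at constant total pressure expands the volume and lowers every reacting partial pressure. With Δn_gas = 2 − 1 = +1, Q moves away from K toward the side with fewer gas moles, so the system shifts toward the side with more gas moles — to the right.
All effects act in the same direction — net shift to the right.

right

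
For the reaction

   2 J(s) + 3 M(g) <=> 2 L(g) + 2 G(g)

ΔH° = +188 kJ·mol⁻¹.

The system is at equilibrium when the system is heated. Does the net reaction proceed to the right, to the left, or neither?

The forward reaction is endothermic. Raising T favours the endothermic direction — shift to the right.

right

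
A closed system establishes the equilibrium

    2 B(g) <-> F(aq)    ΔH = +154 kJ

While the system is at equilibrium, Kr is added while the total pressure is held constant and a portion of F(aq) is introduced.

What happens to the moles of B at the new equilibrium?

increases

Adding inert gas at constant total pressure expands the volume and lowers every reacting partial pressure. With Δn_gas = 0 − 2 = -2, Q moves away from K toward the side with fewer gas moles, so the system shifts toward the side with more gas moles — to the left.
Adding F (aq), a product, drives the reaction to the left.
The net shift is to the left. B is a reactant, so its amount increases.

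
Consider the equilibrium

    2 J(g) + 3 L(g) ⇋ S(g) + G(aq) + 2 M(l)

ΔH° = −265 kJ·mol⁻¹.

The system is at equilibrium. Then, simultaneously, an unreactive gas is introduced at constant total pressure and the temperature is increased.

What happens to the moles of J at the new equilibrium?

increases

Adding inert gas at constant total pressure expands the volume and lowers every reacting partial pressure. With Δn_gas = 1 − 5 = -4, Q moves away from K toward the side with fewer gas moles, so the system shifts toward the side with more gas moles — to the left.
The forward reaction is exothermic. Raising T favours the endothermic direction — shift to the left.
The net shift is to the left. J is a reactant, so its amount increases.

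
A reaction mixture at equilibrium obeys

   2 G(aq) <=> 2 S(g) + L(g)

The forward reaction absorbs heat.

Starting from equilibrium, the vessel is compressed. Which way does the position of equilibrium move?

Gas moles: reactants 0, products 3 (Δn_gas = +3). Compression shifts the system toward the side with fewer moles of gas — to the left.

left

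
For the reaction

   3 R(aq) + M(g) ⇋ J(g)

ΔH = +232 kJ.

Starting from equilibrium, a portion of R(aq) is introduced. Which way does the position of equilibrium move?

Adding R (aq), a reactant, drives the reaction to the right.

right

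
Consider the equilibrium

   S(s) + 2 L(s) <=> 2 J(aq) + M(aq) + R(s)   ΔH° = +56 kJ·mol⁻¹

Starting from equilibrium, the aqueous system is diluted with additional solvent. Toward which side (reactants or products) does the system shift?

right

Dilution lowers every aqueous concentration by the same factor. Δn_aq = 3 − 0 = +3, so the system shifts toward the side with more dissolved moles — to the right.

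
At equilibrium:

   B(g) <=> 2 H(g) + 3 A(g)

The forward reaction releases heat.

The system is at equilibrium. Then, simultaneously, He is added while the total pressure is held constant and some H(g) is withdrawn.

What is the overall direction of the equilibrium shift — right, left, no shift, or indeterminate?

right

Adding inert gas at constant total pressure expands the volume and lowers every reacting partial pressure. With Δn_gas = 5 − 1 = +4, Q moves away from K toward the side with fewer gas moles, so the system shifts toward the side with more gas moles — to the right.
Removing H (g), a product, drives the reaction to the right.
All effects act in the same direction — net shift to the right.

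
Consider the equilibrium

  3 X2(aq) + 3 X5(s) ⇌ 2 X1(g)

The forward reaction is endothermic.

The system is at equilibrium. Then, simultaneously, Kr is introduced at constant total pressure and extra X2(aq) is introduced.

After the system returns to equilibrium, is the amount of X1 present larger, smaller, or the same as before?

increases

Adding inert gas at constant total pressure expands the volume and lowers every reacting partial pressure. With Δn_gas = 2 − 0 = +2, Q moves away from K toward the side with fewer gas moles, so the system shifts toward the side with more gas moles — to the right.
Adding X2 (aq), a reactant, drives the reaction to the right.
The net shift is to the right. X1 is a product, so its amount increases.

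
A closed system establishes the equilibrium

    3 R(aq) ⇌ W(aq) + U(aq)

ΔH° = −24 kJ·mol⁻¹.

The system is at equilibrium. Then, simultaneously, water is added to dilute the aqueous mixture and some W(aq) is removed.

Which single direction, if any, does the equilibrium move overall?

Dilution lowers every aqueous concentration by the same factor. Δn_aq = 2 − 3 = -1, so the system shifts toward the side with more dissolved moles — to the left.
Removing W (aq), a product, drives the reaction to the right.
The individual effects push in opposite directions; without quantitative information the net direction cannot be determined.

cannot be determined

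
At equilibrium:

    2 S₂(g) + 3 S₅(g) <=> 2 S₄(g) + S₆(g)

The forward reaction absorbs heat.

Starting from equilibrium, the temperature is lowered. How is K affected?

K depends on temperature via the van 't Hoff relation. The forward reaction is endothermic, so lowering T decreases K.

decreases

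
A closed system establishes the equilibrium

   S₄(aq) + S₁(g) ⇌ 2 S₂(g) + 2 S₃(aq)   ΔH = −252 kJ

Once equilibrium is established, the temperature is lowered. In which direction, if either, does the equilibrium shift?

The forward reaction is exothermic. Lowering T favours the exothermic direction — shift to the right.

right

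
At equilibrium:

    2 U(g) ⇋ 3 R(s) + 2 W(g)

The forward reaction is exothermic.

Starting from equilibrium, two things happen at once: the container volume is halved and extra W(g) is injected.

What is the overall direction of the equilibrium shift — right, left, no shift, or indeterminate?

left

Gas moles: reactants 2, products 2. Δn_gas = 0, so a volume change leaves Q equal to K — no shift from this change.
Adding W (g), a product, drives the reaction to the left.
Only the nonzero effect(s) matter; the net shift is to the left.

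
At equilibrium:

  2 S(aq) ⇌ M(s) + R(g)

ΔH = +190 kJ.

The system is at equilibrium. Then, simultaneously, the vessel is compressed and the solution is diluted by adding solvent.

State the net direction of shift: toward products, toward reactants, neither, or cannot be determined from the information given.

Gas moles: reactants 0, products 1 (Δn_gas = +1). Compression shifts the system toward the side with fewer moles of gas — to the left.
Dilution lowers every aqueous concentration by the same factor. Δn_aq = 0 − 2 = -2, so the system shifts toward the side with more dissolved moles — to the left.
All effects act in the same direction — net shift to the left.

left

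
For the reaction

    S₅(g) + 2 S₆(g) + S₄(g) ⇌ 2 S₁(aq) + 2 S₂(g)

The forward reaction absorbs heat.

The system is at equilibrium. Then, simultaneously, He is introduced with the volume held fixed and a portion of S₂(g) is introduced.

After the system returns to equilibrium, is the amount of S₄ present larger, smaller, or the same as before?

increases

At constant volume, adding an inert gas leaves every reacting species' partial pressure unchanged, so Q is unchanged — no shift from this change.
Adding S₂ (g), a product, drives the reaction to the left.
The net shift is to the left. S₄ is a reactant, so its amount increases.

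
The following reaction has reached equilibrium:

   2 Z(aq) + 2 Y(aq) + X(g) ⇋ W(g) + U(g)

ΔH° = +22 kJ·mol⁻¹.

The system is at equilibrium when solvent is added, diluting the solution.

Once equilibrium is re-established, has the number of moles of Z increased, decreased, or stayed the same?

Dilution lowers every aqueous concentration by the same factor. Δn_aq = 0 − 4 = -4, so the system shifts toward the side with more dissolved moles — to the left.
The net shift is to the left. Z is a reactant, so its amount increases.

increases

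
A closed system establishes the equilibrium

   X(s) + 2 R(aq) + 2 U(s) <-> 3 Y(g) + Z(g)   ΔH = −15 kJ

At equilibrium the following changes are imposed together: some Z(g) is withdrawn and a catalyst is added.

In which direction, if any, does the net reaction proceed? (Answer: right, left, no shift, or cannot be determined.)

Removing Z (g), a product, drives the reaction to the right.
A catalyst speeds both forward and reverse rates equally; it changes neither Q nor K — no shift from this change.
Only the nonzero effect(s) matter; the net shift is to the right.

right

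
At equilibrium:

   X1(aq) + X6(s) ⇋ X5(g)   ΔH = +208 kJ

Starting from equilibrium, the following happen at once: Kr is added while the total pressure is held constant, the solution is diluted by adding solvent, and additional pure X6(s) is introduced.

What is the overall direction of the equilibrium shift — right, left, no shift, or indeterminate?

Adding inert gas at constant total pressure expands the volume and lowers every reacting partial pressure. With Δn_gas = 1 − 0 = +1, Q moves away from K toward the side with fewer gas moles, so the system shifts toward the side with more gas moles — to the right.
Dilution lowers every aqueous concentration by the same factor. Δn_aq = 0 − 1 = -1, so the system shifts toward the side with more dissolved moles — to the left.
X6 is a pure solid; its activity is 1 regardless of amount, so Q is unaffected — no shift from this change.
The individual effects push in opposite directions; without quantitative information the net direction cannot be determined.

cannot be determined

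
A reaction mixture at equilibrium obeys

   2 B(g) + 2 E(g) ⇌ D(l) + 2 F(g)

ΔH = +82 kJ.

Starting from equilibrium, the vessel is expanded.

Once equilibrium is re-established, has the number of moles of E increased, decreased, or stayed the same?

increases

Gas moles: reactants 4, products 2 (Δn_gas = -2). Expansion shifts the system toward the side with more moles of gas — to the left.
The net shift is to the left. E is a reactant, so its amount increases.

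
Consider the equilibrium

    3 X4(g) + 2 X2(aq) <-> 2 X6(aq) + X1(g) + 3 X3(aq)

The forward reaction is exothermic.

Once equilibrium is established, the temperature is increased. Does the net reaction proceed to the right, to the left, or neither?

left

The forward reaction is exothermic. Raising T favours the endothermic direction — shift to the left.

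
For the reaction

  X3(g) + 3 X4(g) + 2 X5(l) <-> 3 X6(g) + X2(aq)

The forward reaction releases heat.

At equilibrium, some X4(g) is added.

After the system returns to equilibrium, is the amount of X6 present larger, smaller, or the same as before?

increases

Adding X4 (g), a reactant, drives the reaction to the right.
The net shift is to the right. X6 is a product, so its amount increases.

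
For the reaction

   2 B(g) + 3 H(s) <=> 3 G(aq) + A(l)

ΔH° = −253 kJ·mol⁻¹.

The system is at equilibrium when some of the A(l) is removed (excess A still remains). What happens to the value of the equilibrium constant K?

unchanged

The equilibrium constant depends only on temperature. This perturbation changes neither the position of equilibrium nor K.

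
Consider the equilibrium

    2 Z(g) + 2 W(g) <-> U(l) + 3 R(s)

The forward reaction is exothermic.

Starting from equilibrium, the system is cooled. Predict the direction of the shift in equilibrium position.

The forward reaction is exothermic. Lowering T favours the exothermic direction — shift to the right.

right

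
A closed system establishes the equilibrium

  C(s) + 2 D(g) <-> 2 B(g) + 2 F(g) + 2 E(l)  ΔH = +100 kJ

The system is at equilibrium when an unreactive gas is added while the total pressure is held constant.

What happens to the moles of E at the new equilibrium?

Adding inert gas at constant total pressure expands the volume and lowers every reacting partial pressure. With Δn_gas = 4 − 2 = +2, Q moves away from K toward the side with fewer gas moles, so the system shifts toward the side with more gas moles — to the right.
The net shift is to the right. E is a product, so its amount increases.

increases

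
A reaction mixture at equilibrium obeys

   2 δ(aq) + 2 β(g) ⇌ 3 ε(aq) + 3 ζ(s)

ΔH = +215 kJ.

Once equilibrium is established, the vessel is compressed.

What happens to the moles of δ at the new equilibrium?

decreases

Gas moles: reactants 2, products 0 (Δn_gas = -2). Compression shifts the system toward the side with fewer moles of gas — to the right.
The net shift is to the right. δ is a reactant, so its amount decreases.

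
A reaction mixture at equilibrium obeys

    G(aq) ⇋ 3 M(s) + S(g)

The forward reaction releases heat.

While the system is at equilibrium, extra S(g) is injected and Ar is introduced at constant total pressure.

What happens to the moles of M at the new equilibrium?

Adding S (g), a product, drives the reaction to the left.
Adding inert gas at constant total pressure expands the volume and lowers every reacting partial pressure. With Δn_gas = 1 − 0 = +1, Q moves away from K toward the side with fewer gas moles, so the system shifts toward the side with more gas moles — to the right.
The two effects oppose each other, so the net shift — and hence the change in M — cannot be determined from the given information.

cannot be determined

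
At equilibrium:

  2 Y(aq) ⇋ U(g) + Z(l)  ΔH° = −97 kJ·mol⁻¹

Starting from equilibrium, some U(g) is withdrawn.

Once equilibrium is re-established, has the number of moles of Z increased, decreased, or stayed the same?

Removing U (g), a product, drives the reaction to the right.
The net shift is to the right. Z is a product, so its amount increases.

increases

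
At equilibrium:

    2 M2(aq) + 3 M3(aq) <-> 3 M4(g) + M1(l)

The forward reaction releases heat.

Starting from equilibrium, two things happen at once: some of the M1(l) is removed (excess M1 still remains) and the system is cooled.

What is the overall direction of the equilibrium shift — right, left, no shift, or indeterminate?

M1 is a pure liquid; its activity is 1 regardless of amount, so Q is unaffected — no shift from this change.
The forward reaction is exothermic. Lowering T favours the exothermic direction — shift to the right.
Only the nonzero effect(s) matter; the net shift is to the right.

right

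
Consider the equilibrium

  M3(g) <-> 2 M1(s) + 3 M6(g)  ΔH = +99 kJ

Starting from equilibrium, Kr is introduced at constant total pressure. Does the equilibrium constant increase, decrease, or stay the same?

unchanged

The equilibrium constant depends only on temperature. This perturbation may move the position of equilibrium, but since T is unchanged, K itself is unchanged.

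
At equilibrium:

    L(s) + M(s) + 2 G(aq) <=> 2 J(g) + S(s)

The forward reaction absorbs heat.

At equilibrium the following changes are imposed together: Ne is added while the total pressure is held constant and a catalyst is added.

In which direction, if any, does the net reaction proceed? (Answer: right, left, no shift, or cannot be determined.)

Adding inert gas at constant total pressure expands the volume and lowers every reacting partial pressure. With Δn_gas = 2 − 0 = +2, Q moves away from K toward the side with fewer gas moles, so the system shifts toward the side with more gas moles — to the right.
A catalyst speeds both forward and reverse rates equally; it changes neither Q nor K — no shift from this change.
Only the nonzero effect(s) matter; the net shift is to the right.

right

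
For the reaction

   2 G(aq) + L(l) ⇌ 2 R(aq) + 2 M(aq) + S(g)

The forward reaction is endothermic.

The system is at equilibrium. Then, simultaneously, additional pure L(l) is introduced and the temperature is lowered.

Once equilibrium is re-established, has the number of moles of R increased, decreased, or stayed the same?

L is a pure liquid; its activity is 1 regardless of amount, so Q is unaffected — no shift from this change.
The forward reaction is endothermic. Lowering T favours the exothermic direction — shift to the left.
The net shift is to the left. R is a product, so its amount decreases.

decreases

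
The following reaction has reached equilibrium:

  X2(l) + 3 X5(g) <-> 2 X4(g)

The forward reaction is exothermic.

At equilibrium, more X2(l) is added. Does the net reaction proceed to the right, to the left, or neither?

no shift

X2 is a pure liquid; its activity is 1 regardless of amount, so Q is unaffected — no shift from this change.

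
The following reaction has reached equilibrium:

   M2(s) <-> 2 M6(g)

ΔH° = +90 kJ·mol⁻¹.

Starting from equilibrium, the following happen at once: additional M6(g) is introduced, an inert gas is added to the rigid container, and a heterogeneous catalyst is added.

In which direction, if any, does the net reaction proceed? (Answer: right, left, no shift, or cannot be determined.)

left

Adding M6 (g), a product, drives the reaction to the left.
At constant volume, adding an inert gas leaves every reacting species' partial pressure unchanged, so Q is unchanged — no shift from this change.
A catalyst speeds both forward and reverse rates equally; it changes neither Q nor K — no shift from this change.
Only the nonzero effect(s) matter; the net shift is to the left.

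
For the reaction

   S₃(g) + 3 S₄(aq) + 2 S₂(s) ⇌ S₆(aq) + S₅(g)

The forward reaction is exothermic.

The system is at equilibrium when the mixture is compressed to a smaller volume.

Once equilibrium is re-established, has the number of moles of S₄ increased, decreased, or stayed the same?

unchanged

Gas moles: reactants 1, products 1. Δn_gas = 0, so a volume change leaves Q equal to K — no shift from this change.
No net shift occurs, so the amount of S₄ is unchanged.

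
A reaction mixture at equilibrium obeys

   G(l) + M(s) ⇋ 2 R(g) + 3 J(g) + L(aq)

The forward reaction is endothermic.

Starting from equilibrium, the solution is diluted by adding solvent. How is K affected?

unchanged

The equilibrium constant depends only on temperature. This perturbation may move the position of equilibrium, but since T is unchanged, K itself is unchanged.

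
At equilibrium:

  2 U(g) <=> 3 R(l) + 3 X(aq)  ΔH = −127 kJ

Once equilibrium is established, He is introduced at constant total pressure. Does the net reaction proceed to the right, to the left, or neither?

left

Adding inert gas at constant total pressure expands the volume and lowers every reacting partial pressure. With Δn_gas = 0 − 2 = -2, Q moves away from K toward the side with fewer gas moles, so the system shifts toward the side with more gas moles — to the left.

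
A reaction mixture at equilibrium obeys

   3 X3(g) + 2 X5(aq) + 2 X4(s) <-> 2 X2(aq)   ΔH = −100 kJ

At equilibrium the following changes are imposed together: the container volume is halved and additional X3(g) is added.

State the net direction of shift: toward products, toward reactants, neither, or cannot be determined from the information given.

right

Gas moles: reactants 3, products 0 (Δn_gas = -3). Compression shifts the system toward the side with fewer moles of gas — to the right.
Adding X3 (g), a reactant, drives the reaction to the right.
All effects act in the same direction — net shift to the right.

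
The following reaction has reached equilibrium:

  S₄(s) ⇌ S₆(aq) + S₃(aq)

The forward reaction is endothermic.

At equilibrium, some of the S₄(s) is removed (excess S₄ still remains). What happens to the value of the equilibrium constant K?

The equilibrium constant depends only on temperature. This perturbation changes neither the position of equilibrium nor K.

unchanged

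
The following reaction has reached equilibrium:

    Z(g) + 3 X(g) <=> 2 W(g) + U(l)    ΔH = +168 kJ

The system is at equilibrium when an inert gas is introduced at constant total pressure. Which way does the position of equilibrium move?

Adding inert gas at constant total pressure expands the volume and lowers every reacting partial pressure. With Δn_gas = 2 − 4 = -2, Q moves away from K toward the side with fewer gas moles, so the system shifts toward the side with more gas moles — to the left.

left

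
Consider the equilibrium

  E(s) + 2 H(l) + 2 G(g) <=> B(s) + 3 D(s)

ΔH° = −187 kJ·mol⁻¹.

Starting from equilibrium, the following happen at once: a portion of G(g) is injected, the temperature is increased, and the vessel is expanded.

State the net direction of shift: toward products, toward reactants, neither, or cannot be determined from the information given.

Adding G (g), a reactant, drives the reaction to the right.
The forward reaction is exothermic. Raising T favours the endothermic direction — shift to the left.
Gas moles: reactants 2, products 0 (Δn_gas = -2). Expansion shifts the system toward the side with more moles of gas — to the left.
The individual effects push in opposite directions; without quantitative information the net direction cannot be determined.

cannot be determined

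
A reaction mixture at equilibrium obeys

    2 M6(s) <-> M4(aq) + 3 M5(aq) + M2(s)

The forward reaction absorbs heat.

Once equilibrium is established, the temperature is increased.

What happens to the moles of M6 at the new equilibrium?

The forward reaction is endothermic. Raising T favours the endothermic direction — shift to the right.
The net shift is to the right. M6 is a reactant, so its amount decreases.

decreases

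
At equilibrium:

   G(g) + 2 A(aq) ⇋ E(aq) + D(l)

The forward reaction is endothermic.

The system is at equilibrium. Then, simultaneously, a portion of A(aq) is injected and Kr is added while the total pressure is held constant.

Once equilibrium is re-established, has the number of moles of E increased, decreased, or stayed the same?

cannot be determined

Adding A (aq), a reactant, drives the reaction to the right.
Adding inert gas at constant total pressure expands the volume and lowers every reacting partial pressure. With Δn_gas = 0 − 1 = -1, Q moves away from K toward the side with fewer gas moles, so the system shifts toward the side with more gas moles — to the left.
The two effects oppose each other, so the net shift — and hence the change in E — cannot be determined from the given information.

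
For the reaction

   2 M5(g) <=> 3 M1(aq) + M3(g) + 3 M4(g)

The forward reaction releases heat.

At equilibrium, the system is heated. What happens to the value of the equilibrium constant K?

K depends on temperature via the van 't Hoff relation. The forward reaction is exothermic, so raising T decreases K.

decreases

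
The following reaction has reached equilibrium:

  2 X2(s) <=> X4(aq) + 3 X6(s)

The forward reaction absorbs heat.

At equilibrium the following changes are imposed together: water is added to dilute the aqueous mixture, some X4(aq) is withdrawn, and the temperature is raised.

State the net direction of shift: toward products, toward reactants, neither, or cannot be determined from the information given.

right

Dilution lowers every aqueous concentration by the same factor. Δn_aq = 1 − 0 = +1, so the system shifts toward the side with more dissolved moles — to the right.
Removing X4 (aq), a product, drives the reaction to the right.
The forward reaction is endothermic. Raising T favours the endothermic direction — shift to the right.
All effects act in the same direction — net shift to the right.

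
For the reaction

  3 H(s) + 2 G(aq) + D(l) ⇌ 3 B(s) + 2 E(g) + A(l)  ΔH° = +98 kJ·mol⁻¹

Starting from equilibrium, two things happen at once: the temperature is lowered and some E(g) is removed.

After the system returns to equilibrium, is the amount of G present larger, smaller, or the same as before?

The forward reaction is endothermic. Lowering T favours the exothermic direction — shift to the left.
Removing E (g), a product, drives the reaction to the right.
The two effects oppose each other, so the net shift — and hence the change in G — cannot be determined from the given information.

cannot be determined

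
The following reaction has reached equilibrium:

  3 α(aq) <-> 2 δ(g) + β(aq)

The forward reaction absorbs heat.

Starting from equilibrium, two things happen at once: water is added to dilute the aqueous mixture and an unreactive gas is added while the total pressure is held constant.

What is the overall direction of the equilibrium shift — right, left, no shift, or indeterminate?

cannot be determined

Dilution lowers every aqueous concentration by the same factor. Δn_aq = 1 − 3 = -2, so the system shifts toward the side with more dissolved moles — to the left.
Adding inert gas at constant total pressure expands the volume and lowers every reacting partial pressure. With Δn_gas = 2 − 0 = +2, Q moves away from K toward the side with fewer gas moles, so the system shifts toward the side with more gas moles — to the right.
The individual effects push in opposite directions; without quantitative information the net direction cannot be determined.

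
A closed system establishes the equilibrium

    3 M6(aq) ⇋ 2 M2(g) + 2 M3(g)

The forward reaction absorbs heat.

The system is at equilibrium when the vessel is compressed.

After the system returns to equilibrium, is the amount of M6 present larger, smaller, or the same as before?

Gas moles: reactants 0, products 4 (Δn_gas = +4). Compression shifts the system toward the side with fewer moles of gas — to the left.
The net shift is to the left. M6 is a reactant, so its amount increases.

increases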